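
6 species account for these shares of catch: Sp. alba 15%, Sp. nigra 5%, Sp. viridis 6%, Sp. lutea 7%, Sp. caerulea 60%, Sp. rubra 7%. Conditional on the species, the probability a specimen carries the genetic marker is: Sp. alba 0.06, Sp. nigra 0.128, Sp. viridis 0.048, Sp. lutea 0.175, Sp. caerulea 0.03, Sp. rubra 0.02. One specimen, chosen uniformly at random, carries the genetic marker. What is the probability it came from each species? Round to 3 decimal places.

Sp. alba 0.180, Sp. nigra 0.128, Sp. viridis 0.058, Sp. lutea 0.245, Sp. caerulea 0.361, Sp. rubra 0.028

Unnormalized posteriors (prior × likelihood):
  Sp. alba: 0.15 × 0.06 = 0.009
  Sp. nigra: 0.05 × 0.128 = 0.0064
  Sp. viridis: 0.06 × 0.048 = 0.00288
  Sp. lutea: 0.07 × 0.175 = 0.01225
  Sp. caerulea: 0.6 × 0.03 = 0.018
  Sp. rubra: 0.07 × 0.02 = 0.0014
Total = 0.04993.
P(Sp. alba | marker) = 0.009/0.04993 ≈ 0.180
P(Sp. nigra | marker) = 0.0064/0.04993 ≈ 0.128
P(Sp. viridis | marker) = 0.00288/0.04993 ≈ 0.058
P(Sp. lutea | marker) = 0.01225/0.04993 ≈ 0.245
P(Sp. caerulea | marker) = 0.018/0.04993 ≈ 0.361
P(Sp. rubra | marker) = 0.0014/0.04993 ≈ 0.028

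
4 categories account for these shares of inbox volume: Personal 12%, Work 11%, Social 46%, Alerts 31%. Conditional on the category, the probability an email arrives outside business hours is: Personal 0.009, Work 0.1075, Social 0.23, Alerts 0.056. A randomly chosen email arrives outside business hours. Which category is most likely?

Social

Compute prior × likelihood for every hypothesis:
  Personal: 0.12 × 0.009 = 0.00108
  Work: 0.11 × 0.1075 = 0.011825
  Social: 0.46 × 0.23 = 0.1058
  Alerts: 0.31 × 0.056 = 0.01736
Total = 0.136065.
Largest term belongs to Social, so Social is most probable.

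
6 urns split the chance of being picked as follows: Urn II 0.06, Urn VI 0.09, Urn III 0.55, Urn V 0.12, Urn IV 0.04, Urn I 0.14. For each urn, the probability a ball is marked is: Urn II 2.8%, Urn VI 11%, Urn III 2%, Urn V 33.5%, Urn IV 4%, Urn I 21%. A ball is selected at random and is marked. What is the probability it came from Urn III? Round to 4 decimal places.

0.1173

By Bayes' rule, posterior ∝ prior × likelihood:
  Urn II: 0.06 × 0.028 = 0.00168
  Urn VI: 0.09 × 0.11 = 0.0099
  Urn III: 0.55 × 0.02 = 0.011
  Urn V: 0.12 × 0.335 = 0.0402
  Urn IV: 0.04 × 0.04 = 0.0016
  Urn I: 0.14 × 0.21 = 0.0294
Sum = 0.09378.
P(Urn III | evidence) = 0.011 / 0.09378 ≈ 0.1173.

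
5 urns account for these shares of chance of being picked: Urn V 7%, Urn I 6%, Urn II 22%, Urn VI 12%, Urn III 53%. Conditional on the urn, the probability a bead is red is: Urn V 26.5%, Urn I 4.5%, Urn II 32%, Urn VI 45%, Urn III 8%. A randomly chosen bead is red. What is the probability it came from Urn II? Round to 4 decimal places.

Unnormalized posteriors (prior × likelihood):
  Urn V: 0.07 × 0.265 = 0.01855
  Urn I: 0.06 × 0.045 = 0.0027
  Urn II: 0.22 × 0.32 = 0.0704
  Urn VI: 0.12 × 0.45 = 0.054
  Urn III: 0.53 × 0.08 = 0.0424
Normalizing constant = 0.18805.
P(Urn II | evidence) = 0.0704 / 0.18805 ≈ 0.3744.

0.3744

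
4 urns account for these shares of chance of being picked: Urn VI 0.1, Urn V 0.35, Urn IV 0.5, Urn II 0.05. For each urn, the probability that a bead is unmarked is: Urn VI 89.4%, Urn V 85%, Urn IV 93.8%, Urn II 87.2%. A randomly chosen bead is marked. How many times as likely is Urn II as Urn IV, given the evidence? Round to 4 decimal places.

0.2065

Taking complements, P(marked | each) = Urn VI 0.106, Urn V 0.15, Urn IV 0.062, Urn II 0.128.
Prior × likelihood for each hypothesis:
  Urn VI: 0.1 × 0.106 = 0.0106
  Urn V: 0.35 × 0.15 = 0.0525
  Urn IV: 0.5 × 0.062 = 0.031
  Urn II: 0.05 × 0.128 = 0.0064
Total = 0.1005.
The ratio is 0.0064 / 0.031 (the normalizer cancels) = 0.2065.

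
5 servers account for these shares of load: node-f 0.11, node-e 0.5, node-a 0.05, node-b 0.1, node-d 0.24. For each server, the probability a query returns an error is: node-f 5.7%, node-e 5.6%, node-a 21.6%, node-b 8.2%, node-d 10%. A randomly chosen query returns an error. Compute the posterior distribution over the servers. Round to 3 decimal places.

Compute prior × likelihood for every hypothesis:
  node-f: 0.11 × 0.057 = 0.00627
  node-e: 0.5 × 0.056 = 0.028
  node-a: 0.05 × 0.216 = 0.0108
  node-b: 0.1 × 0.082 = 0.0082
  node-d: 0.24 × 0.1 = 0.024
Normalizing constant = 0.07727.
P(node-f | error) = 0.00627/0.07727 ≈ 0.081
P(node-e | error) = 0.028/0.07727 ≈ 0.362
P(node-a | error) = 0.0108/0.07727 ≈ 0.140
P(node-b | error) = 0.0082/0.07727 ≈ 0.106
P(node-d | error) = 0.024/0.07727 ≈ 0.311

node-f 0.081, node-e 0.362, node-a 0.140, node-b 0.106, node-d 0.311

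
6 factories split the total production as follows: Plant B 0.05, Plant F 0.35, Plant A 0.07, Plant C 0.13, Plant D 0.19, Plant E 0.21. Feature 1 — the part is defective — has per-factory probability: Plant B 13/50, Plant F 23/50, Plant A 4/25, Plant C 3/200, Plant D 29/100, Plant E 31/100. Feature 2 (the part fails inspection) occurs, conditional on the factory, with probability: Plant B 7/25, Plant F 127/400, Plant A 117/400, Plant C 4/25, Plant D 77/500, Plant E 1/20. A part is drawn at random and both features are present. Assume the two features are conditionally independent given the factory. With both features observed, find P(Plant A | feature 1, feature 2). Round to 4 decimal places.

0.0467

Unnormalized posteriors (prior × likelihood):
  Plant B: 0.05 × 0.26 × 0.28 = 0.00364
  Plant F: 0.35 × 0.46 × 0.3175 = 0.0511175
  Plant A: 0.07 × 0.16 × 0.2925 = 0.003276
  Plant C: 0.13 × 0.015 × 0.16 = 0.000312
  Plant D: 0.19 × 0.29 × 0.154 = 0.0084854
  Plant E: 0.21 × 0.31 × 0.05 = 0.003255
Normalizing constant = 0.0700859.
P(Plant A | evidence) = 0.003276 / 0.0700859 ≈ 0.0467.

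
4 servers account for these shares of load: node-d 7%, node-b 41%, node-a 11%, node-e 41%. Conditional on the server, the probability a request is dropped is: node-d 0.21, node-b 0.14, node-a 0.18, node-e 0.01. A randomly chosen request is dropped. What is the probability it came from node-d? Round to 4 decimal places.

Compute prior × likelihood for every hypothesis:
  node-d: 0.07 × 0.21 = 0.0147
  node-b: 0.41 × 0.14 = 0.0574
  node-a: 0.11 × 0.18 = 0.0198
  node-e: 0.41 × 0.01 = 0.0041
Normalizing constant = 0.096.
P(node-d | evidence) = 0.0147 / 0.096 ≈ 0.1531.

0.1531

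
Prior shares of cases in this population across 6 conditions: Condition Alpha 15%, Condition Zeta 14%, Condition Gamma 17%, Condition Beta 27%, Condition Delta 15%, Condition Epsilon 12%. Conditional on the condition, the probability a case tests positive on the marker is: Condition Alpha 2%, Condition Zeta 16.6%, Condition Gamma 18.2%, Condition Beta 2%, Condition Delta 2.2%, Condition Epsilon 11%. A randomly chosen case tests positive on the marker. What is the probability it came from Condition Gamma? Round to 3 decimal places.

Unnormalized posteriors (prior × likelihood):
  Condition Alpha: 0.15 × 0.02 = 0.003
  Condition Zeta: 0.14 × 0.166 = 0.02324
  Condition Gamma: 0.17 × 0.182 = 0.03094
  Condition Beta: 0.27 × 0.02 = 0.0054
  Condition Delta: 0.15 × 0.022 = 0.0033
  Condition Epsilon: 0.12 × 0.11 = 0.0132
Normalizing constant = 0.07908.
P(Condition Gamma | evidence) = 0.03094 / 0.07908 ≈ 0.391.

0.391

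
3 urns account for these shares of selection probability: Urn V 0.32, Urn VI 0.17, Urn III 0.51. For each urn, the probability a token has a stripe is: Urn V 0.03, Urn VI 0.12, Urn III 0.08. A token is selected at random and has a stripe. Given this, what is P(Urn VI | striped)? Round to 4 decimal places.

0.2881

Compute prior × likelihood for every hypothesis:
  Urn V: 0.32 × 0.03 = 0.0096
  Urn VI: 0.17 × 0.12 = 0.0204
  Urn III: 0.51 × 0.08 = 0.0408
Sum = 0.0708.
P(Urn VI | evidence) = 0.0204 / 0.0708 ≈ 0.2881.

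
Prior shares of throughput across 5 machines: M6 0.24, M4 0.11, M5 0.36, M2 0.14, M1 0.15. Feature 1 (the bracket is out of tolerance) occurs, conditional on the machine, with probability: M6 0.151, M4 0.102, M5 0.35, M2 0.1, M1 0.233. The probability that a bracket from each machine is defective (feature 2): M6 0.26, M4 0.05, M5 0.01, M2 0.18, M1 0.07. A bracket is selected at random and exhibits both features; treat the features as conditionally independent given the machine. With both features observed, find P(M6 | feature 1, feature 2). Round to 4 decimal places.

0.5813

By Bayes' rule, posterior ∝ prior × likelihood:
  M6: 0.24 × 0.151 × 0.26 = 0.0094224
  M4: 0.11 × 0.102 × 0.05 = 0.000561
  M5: 0.36 × 0.35 × 0.01 = 0.00126
  M2: 0.14 × 0.1 × 0.18 = 0.00252
  M1: 0.15 × 0.233 × 0.07 = 0.0024465
Sum = 0.0162099.
P(M6 | evidence) = 0.0094224 / 0.0162099 ≈ 0.5813.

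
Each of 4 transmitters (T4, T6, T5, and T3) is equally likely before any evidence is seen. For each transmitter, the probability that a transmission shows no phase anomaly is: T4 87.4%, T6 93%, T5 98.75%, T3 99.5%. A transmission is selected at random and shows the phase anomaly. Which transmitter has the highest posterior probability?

T4

Taking complements, P(anomaly | each) = T4 0.126, T6 0.07, T5 0.0125, T3 0.005.
With a uniform prior (1/4 each), posterior ∝ likelihood:
  T4: 0.126
  T6: 0.07
  T5: 0.0125
  T3: 0.005
Normalizing constant = 0.2135.
Largest term belongs to T4, so T4 is most probable.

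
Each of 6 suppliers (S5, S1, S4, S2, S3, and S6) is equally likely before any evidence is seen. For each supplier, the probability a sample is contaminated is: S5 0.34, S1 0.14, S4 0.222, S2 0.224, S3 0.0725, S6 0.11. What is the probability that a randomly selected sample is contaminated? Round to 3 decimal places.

With a uniform prior (1/6 each), posterior ∝ likelihood:
  S5: 0.34
  S1: 0.14
  S4: 0.222
  S2: 0.224
  S3: 0.0725
  S6: 0.11
P(contaminated) = (1/6) × (0.34 + 0.14 + 0.222 + 0.224 + 0.0725 + 0.11) = 1.1085/6 ≈ 0.185.

0.185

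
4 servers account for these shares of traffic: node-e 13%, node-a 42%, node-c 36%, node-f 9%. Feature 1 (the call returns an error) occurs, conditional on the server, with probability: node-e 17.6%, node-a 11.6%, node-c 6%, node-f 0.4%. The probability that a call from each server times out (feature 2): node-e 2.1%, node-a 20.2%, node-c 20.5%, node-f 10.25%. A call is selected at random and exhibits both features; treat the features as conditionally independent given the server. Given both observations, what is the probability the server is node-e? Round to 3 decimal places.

By Bayes' rule, posterior ∝ prior × likelihood:
  node-e: 0.13 × 0.176 × 0.021 = 0.00048048
  node-a: 0.42 × 0.116 × 0.202 = 0.00984144
  node-c: 0.36 × 0.06 × 0.205 = 0.004428
  node-f: 0.09 × 0.004 × 0.1025 = 0.0000369
Total = 0.01478682.
P(node-e | evidence) = 0.00048048 / 0.01478682 ≈ 0.032.

0.032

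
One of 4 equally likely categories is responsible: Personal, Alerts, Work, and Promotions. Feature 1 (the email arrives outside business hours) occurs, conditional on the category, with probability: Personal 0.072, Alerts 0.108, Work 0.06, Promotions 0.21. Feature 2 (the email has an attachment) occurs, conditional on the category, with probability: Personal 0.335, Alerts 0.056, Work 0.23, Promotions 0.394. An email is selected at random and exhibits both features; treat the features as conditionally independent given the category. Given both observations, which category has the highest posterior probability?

With a uniform prior (1/4 each), posterior ∝ likelihood:
  Personal: 0.072 × 0.335 = 0.02412
  Alerts: 0.108 × 0.056 = 0.006048
  Work: 0.06 × 0.23 = 0.0138
  Promotions: 0.21 × 0.394 = 0.08274
Normalizing constant = 0.126708.
Largest term belongs to Promotions, so Promotions is most probable.

Promotions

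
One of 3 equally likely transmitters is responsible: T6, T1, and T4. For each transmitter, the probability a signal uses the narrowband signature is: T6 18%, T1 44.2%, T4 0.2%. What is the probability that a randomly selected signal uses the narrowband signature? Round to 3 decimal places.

0.208

With a uniform prior (1/3 each), posterior ∝ likelihood:
  T6: 0.18
  T1: 0.442
  T4: 0.002
P(narrowband) = (1/3) × (0.18 + 0.442 + 0.002) = 0.624/3 ≈ 0.208.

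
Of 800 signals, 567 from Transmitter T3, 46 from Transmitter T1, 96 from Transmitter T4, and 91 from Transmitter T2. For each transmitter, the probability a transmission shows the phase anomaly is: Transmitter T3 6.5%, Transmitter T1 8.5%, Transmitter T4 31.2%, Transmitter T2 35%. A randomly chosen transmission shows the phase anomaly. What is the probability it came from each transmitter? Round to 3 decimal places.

Prior × likelihood for each hypothesis:
  Transmitter T3: 0.70875 × 0.065 = 0.04606875
  Transmitter T1: 0.0575 × 0.085 = 0.0048875
  Transmitter T4: 0.12 × 0.312 = 0.03744
  Transmitter T2: 0.11375 × 0.35 = 0.0398125
Total = 0.12820875.
P(Transmitter T3 | anomaly) = 0.04606875/0.12820875 ≈ 0.359
P(Transmitter T1 | anomaly) = 0.0048875/0.12820875 ≈ 0.038
P(Transmitter T4 | anomaly) = 0.03744/0.12820875 ≈ 0.292
P(Transmitter T2 | anomaly) = 0.0398125/0.12820875 ≈ 0.311
(Check: 0.359+0.038+0.292+0.311 = 1.000.)

Transmitter T3 0.359, Transmitter T1 0.038, Transmitter T4 0.292, Transmitter T2 0.311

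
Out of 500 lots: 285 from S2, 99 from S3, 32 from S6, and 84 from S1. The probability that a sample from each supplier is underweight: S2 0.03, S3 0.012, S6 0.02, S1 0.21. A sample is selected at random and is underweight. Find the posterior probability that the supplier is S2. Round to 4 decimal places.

Unnormalized posteriors (prior × likelihood):
  S2: 0.57 × 0.03 = 0.0171
  S3: 0.198 × 0.012 = 0.002376
  S6: 0.064 × 0.02 = 0.00128
  S1: 0.168 × 0.21 = 0.03528
Total = 0.056036.
P(S2 | evidence) = 0.0171 / 0.056036 ≈ 0.3052.

0.3052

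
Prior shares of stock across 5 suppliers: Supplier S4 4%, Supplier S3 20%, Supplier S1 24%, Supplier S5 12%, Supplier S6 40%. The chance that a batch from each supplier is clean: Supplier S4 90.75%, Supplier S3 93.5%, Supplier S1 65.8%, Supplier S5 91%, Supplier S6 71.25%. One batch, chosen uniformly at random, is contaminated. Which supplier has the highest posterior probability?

Taking complements, P(contaminated | each) = Supplier S4 0.0925, Supplier S3 0.065, Supplier S1 0.342, Supplier S5 0.09, Supplier S6 0.2875.
Compute prior × likelihood for every hypothesis:
  Supplier S4: 0.04 × 0.0925 = 0.0037
  Supplier S3: 0.2 × 0.065 = 0.013
  Supplier S1: 0.24 × 0.342 = 0.08208
  Supplier S5: 0.12 × 0.09 = 0.0108
  Supplier S6: 0.4 × 0.2875 = 0.115
Sum = 0.22458.
Largest term belongs to Supplier S6, so Supplier S6 is most probable.

Supplier S6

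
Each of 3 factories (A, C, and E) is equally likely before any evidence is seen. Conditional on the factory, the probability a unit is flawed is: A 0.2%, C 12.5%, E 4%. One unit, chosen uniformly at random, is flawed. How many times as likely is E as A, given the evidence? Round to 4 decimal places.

20.0000

Since the prior is uniform, the posterior is proportional to the likelihood:
  A: 0.002
  C: 0.125
  E: 0.04
Sum = 0.167.
The ratio is 0.04 / 0.002 (the normalizer cancels) = 20.0000.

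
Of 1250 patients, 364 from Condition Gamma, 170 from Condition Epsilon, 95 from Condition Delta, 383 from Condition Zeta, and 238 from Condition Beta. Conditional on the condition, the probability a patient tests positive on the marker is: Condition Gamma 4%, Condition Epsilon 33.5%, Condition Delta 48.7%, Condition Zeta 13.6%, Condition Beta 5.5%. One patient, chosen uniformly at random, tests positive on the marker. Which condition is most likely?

Condition Epsilon

Compute prior × likelihood for every hypothesis:
  Condition Gamma: 0.2912 × 0.04 = 0.011648
  Condition Epsilon: 0.136 × 0.335 = 0.04556
  Condition Delta: 0.076 × 0.487 = 0.037012
  Condition Zeta: 0.3064 × 0.136 = 0.0416704
  Condition Beta: 0.1904 × 0.055 = 0.010472
Sum = 0.1463624.
Largest term belongs to Condition Epsilon, so Condition Epsilon is most probable.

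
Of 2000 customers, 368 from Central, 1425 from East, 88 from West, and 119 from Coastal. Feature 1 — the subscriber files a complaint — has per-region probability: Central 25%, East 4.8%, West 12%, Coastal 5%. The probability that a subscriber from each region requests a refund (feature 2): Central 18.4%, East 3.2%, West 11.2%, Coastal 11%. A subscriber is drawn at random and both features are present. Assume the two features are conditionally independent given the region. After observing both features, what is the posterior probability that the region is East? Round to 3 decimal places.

0.104

Unnormalized posteriors (prior × likelihood):
  Central: 0.184 × 0.25 × 0.184 = 0.008464
  East: 0.7125 × 0.048 × 0.032 = 0.0010944
  West: 0.044 × 0.12 × 0.112 = 0.00059136
  Coastal: 0.0595 × 0.05 × 0.11 = 0.00032725
Normalizing constant = 0.01047701.
P(East | evidence) = 0.0010944 / 0.01047701 ≈ 0.104.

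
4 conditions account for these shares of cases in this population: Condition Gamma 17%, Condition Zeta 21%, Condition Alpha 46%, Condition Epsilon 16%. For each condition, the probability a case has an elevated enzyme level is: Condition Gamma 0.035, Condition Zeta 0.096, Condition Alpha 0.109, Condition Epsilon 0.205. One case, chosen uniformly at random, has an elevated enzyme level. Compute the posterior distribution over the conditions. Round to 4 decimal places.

Compute prior × likelihood for every hypothesis:
  Condition Gamma: 0.17 × 0.035 = 0.00595
  Condition Zeta: 0.21 × 0.096 = 0.02016
  Condition Alpha: 0.46 × 0.109 = 0.05014
  Condition Epsilon: 0.16 × 0.205 = 0.0328
Total = 0.10905.
P(Condition Gamma | elevated) = 0.00595/0.10905 ≈ 0.0546
P(Condition Zeta | elevated) = 0.02016/0.10905 ≈ 0.1849
P(Condition Alpha | elevated) = 0.05014/0.10905 ≈ 0.4598
P(Condition Epsilon | elevated) = 0.0328/0.10905 ≈ 0.3008
(Check: 0.0546+0.1849+0.4598+0.3008 = 1.0001.)

Condition Gamma 0.0546, Condition Zeta 0.1849, Condition Alpha 0.4598, Condition Epsilon 0.3008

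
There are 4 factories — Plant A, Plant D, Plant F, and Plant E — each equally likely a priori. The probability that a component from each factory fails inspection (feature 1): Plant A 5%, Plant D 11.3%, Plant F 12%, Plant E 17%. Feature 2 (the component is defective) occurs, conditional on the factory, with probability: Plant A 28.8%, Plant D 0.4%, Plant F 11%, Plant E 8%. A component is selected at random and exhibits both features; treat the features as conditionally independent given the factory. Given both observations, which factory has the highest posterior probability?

Plant A

With a uniform prior (1/4 each), posterior ∝ likelihood:
  Plant A: 0.05 × 0.288 = 0.0144
  Plant D: 0.113 × 0.004 = 0.000452
  Plant F: 0.12 × 0.11 = 0.0132
  Plant E: 0.17 × 0.08 = 0.0136
Sum = 0.041652.
Largest term belongs to Plant A, so Plant A is most probable.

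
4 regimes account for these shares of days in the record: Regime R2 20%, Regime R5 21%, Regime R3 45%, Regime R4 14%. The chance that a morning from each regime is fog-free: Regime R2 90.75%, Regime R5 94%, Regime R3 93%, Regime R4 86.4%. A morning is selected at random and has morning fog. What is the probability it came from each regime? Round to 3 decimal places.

Taking complements, P(fog | each) = Regime R2 0.0925, Regime R5 0.06, Regime R3 0.07, Regime R4 0.136.
By Bayes' rule, posterior ∝ prior × likelihood:
  Regime R2: 0.2 × 0.0925 = 0.0185
  Regime R5: 0.21 × 0.06 = 0.0126
  Regime R3: 0.45 × 0.07 = 0.0315
  Regime R4: 0.14 × 0.136 = 0.01904
Normalizing constant = 0.08164.
P(Regime R2 | fog) = 0.0185/0.08164 ≈ 0.227
P(Regime R5 | fog) = 0.0126/0.08164 ≈ 0.154
P(Regime R3 | fog) = 0.0315/0.08164 ≈ 0.386
P(Regime R4 | fog) = 0.01904/0.08164 ≈ 0.233

Regime R2 0.227, Regime R5 0.154, Regime R3 0.386, Regime R4 0.233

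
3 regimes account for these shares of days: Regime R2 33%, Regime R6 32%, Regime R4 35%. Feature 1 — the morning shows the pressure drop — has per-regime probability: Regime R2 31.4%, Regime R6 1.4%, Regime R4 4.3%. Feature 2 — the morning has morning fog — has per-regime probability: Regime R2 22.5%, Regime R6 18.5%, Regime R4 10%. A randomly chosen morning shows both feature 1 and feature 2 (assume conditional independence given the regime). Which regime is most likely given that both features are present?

Regime R2

Unnormalized posteriors (prior × likelihood):
  Regime R2: 0.33 × 0.314 × 0.225 = 0.0233145
  Regime R6: 0.32 × 0.014 × 0.185 = 0.0008288
  Regime R4: 0.35 × 0.043 × 0.1 = 0.001505
Sum = 0.0256483.
Largest term belongs to Regime R2, so Regime R2 is most probable.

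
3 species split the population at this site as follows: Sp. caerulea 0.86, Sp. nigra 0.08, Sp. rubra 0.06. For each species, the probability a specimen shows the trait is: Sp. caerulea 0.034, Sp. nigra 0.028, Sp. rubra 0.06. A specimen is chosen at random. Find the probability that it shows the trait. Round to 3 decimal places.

0.035

Unnormalized posteriors (prior × likelihood):
  Sp. caerulea: 0.86 × 0.034 = 0.02924
  Sp. nigra: 0.08 × 0.028 = 0.00224
  Sp. rubra: 0.06 × 0.06 = 0.0036
P(trait) = 0.02924 + 0.00224 + 0.0036 = 0.03508 → 0.035.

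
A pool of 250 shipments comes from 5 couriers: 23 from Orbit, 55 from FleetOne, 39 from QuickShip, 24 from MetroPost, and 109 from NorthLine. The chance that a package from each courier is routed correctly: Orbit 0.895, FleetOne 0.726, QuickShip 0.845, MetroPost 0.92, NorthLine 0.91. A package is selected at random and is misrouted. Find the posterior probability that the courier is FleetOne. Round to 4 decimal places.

Taking complements, P(misrouted | each) = Orbit 0.105, FleetOne 0.274, QuickShip 0.155, MetroPost 0.08, NorthLine 0.09.
Unnormalized posteriors (prior × likelihood):
  Orbit: 0.092 × 0.105 = 0.00966
  FleetOne: 0.22 × 0.274 = 0.06028
  QuickShip: 0.156 × 0.155 = 0.02418
  MetroPost: 0.096 × 0.08 = 0.00768
  NorthLine: 0.436 × 0.09 = 0.03924
Total = 0.14104.
P(FleetOne | evidence) = 0.06028 / 0.14104 ≈ 0.4274.

0.4274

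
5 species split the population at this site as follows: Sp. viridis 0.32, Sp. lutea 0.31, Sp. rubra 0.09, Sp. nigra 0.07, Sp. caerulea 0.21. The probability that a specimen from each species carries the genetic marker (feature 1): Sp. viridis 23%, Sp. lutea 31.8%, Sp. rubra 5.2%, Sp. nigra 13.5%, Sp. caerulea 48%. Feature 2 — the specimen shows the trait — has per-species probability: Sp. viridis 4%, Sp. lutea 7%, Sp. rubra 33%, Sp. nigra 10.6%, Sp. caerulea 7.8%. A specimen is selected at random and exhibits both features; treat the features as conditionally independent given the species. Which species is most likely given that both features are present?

Sp. caerulea

Prior × likelihood for each hypothesis:
  Sp. viridis: 0.32 × 0.23 × 0.04 = 0.002944
  Sp. lutea: 0.31 × 0.318 × 0.07 = 0.0069006
  Sp. rubra: 0.09 × 0.052 × 0.33 = 0.0015444
  Sp. nigra: 0.07 × 0.135 × 0.106 = 0.0010017
  Sp. caerulea: 0.21 × 0.48 × 0.078 = 0.0078624
Sum = 0.0202531.
Largest term belongs to Sp. caerulea, so Sp. caerulea is most probable.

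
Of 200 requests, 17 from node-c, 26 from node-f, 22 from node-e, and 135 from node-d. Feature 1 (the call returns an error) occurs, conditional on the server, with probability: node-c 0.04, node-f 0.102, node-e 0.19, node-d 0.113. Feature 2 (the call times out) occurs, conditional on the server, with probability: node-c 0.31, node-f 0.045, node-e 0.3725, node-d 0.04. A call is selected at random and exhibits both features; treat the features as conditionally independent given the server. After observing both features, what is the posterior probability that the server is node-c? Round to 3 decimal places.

By Bayes' rule, posterior ∝ prior × likelihood:
  node-c: 0.085 × 0.04 × 0.31 = 0.001054
  node-f: 0.13 × 0.102 × 0.045 = 0.0005967
  node-e: 0.11 × 0.19 × 0.3725 = 0.00778525
  node-d: 0.675 × 0.113 × 0.04 = 0.003051
Sum = 0.01248695.
P(node-c | evidence) = 0.001054 / 0.01248695 ≈ 0.084.

0.084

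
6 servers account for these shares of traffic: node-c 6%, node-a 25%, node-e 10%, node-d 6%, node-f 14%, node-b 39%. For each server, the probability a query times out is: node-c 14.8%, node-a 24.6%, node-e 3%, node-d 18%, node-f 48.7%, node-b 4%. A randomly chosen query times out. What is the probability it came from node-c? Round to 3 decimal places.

By Bayes' rule, posterior ∝ prior × likelihood:
  node-c: 0.06 × 0.148 = 0.00888
  node-a: 0.25 × 0.246 = 0.0615
  node-e: 0.1 × 0.03 = 0.003
  node-d: 0.06 × 0.18 = 0.0108
  node-f: 0.14 × 0.487 = 0.06818
  node-b: 0.39 × 0.04 = 0.0156
Sum = 0.16796.
P(node-c | evidence) = 0.00888 / 0.16796 ≈ 0.053.

0.053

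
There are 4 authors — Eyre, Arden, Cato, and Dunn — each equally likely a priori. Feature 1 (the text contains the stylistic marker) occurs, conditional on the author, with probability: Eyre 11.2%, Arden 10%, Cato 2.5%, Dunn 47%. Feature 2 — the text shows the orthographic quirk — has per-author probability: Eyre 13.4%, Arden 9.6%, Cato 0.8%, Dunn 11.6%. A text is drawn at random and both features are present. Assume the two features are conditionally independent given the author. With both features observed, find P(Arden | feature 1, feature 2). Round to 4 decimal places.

0.1210

Since the prior is uniform, the posterior is proportional to the likelihood:
  Eyre: 0.112 × 0.134 = 0.015008
  Arden: 0.1 × 0.096 = 0.0096
  Cato: 0.025 × 0.008 = 0.0002
  Dunn: 0.47 × 0.116 = 0.05452
Normalizing constant = 0.079328.
P(Arden | evidence) = 0.0096 / 0.079328 ≈ 0.1210.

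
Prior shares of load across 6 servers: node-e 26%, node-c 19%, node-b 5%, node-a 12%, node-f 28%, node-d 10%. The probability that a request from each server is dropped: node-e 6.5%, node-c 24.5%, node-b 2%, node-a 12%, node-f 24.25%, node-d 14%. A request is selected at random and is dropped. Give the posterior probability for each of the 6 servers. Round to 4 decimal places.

node-e 0.1051, node-c 0.2896, node-b 0.0062, node-a 0.0896, node-f 0.4224, node-d 0.0871

Unnormalized posteriors (prior × likelihood):
  node-e: 0.26 × 0.065 = 0.0169
  node-c: 0.19 × 0.245 = 0.04655
  node-b: 0.05 × 0.02 = 0.001
  node-a: 0.12 × 0.12 = 0.0144
  node-f: 0.28 × 0.2425 = 0.0679
  node-d: 0.1 × 0.14 = 0.014
Normalizing constant = 0.16075.
P(node-e | dropped) = 0.0169/0.16075 ≈ 0.1051
P(node-c | dropped) = 0.04655/0.16075 ≈ 0.2896
P(node-b | dropped) = 0.001/0.16075 ≈ 0.0062
P(node-a | dropped) = 0.0144/0.16075 ≈ 0.0896
P(node-f | dropped) = 0.0679/0.16075 ≈ 0.4224
P(node-d | dropped) = 0.014/0.16075 ≈ 0.0871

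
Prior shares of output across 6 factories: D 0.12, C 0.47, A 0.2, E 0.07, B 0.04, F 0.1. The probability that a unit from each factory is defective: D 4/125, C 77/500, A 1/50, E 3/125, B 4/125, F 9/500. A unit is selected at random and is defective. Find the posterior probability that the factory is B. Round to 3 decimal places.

Prior × likelihood for each hypothesis:
  D: 0.12 × 0.032 = 0.00384
  C: 0.47 × 0.154 = 0.07238
  A: 0.2 × 0.02 = 0.004
  E: 0.07 × 0.024 = 0.00168
  B: 0.04 × 0.032 = 0.00128
  F: 0.1 × 0.018 = 0.0018
Normalizing constant = 0.08498.
P(B | evidence) = 0.00128 / 0.08498 ≈ 0.015.

0.015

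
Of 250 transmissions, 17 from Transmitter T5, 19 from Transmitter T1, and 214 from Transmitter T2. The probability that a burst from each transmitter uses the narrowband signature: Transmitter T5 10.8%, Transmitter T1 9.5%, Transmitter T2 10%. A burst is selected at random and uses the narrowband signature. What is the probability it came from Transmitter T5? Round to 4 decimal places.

Prior × likelihood for each hypothesis:
  Transmitter T5: 0.068 × 0.108 = 0.007344
  Transmitter T1: 0.076 × 0.095 = 0.00722
  Transmitter T2: 0.856 × 0.1 = 0.0856
Sum = 0.100164.
P(Transmitter T5 | evidence) = 0.007344 / 0.100164 ≈ 0.0733.

0.0733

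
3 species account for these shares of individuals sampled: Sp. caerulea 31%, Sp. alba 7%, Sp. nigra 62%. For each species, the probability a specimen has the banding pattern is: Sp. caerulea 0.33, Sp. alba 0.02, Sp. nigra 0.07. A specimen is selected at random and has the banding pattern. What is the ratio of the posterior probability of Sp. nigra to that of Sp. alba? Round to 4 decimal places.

Prior × likelihood for each hypothesis:
  Sp. caerulea: 0.31 × 0.33 = 0.1023
  Sp. alba: 0.07 × 0.02 = 0.0014
  Sp. nigra: 0.62 × 0.07 = 0.0434
Total = 0.1471.
The ratio is 0.0434 / 0.0014 (the normalizer cancels) = 31.0000.

31.0000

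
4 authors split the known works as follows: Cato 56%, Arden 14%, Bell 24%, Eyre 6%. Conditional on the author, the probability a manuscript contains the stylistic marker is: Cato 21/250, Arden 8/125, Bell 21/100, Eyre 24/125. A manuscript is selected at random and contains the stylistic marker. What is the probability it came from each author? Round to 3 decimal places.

Cato 0.399, Arden 0.076, Bell 0.427, Eyre 0.098

By Bayes' rule, posterior ∝ prior × likelihood:
  Cato: 0.56 × 0.084 = 0.04704
  Arden: 0.14 × 0.064 = 0.00896
  Bell: 0.24 × 0.21 = 0.0504
  Eyre: 0.06 × 0.192 = 0.01152
Normalizing constant = 0.11792.
P(Cato | marker) = 0.04704/0.11792 ≈ 0.399
P(Arden | marker) = 0.00896/0.11792 ≈ 0.076
P(Bell | marker) = 0.0504/0.11792 ≈ 0.427
P(Eyre | marker) = 0.01152/0.11792 ≈ 0.098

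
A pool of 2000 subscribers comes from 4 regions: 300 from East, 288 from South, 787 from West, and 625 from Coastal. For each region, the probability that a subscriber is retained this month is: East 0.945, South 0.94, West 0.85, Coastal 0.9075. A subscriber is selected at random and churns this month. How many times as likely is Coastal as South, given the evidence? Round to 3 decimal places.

Taking complements, P(churn | each) = East 0.055, South 0.06, West 0.15, Coastal 0.0925.
Prior × likelihood for each hypothesis:
  East: 0.15 × 0.055 = 0.00825
  South: 0.144 × 0.06 = 0.00864
  West: 0.3935 × 0.15 = 0.059025
  Coastal: 0.3125 × 0.0925 = 0.02890625
Total = 0.10482125.
The ratio is 0.02890625 / 0.00864 (the normalizer cancels) = 3.346.

3.346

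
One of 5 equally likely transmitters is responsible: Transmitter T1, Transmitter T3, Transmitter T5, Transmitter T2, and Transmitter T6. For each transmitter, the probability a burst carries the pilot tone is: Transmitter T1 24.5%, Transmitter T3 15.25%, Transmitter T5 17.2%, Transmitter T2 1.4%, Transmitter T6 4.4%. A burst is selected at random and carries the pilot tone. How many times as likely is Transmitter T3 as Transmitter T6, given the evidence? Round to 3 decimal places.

Since the prior is uniform, the posterior is proportional to the likelihood:
  Transmitter T1: 0.245
  Transmitter T3: 0.1525
  Transmitter T5: 0.172
  Transmitter T2: 0.014
  Transmitter T6: 0.044
Normalizing constant = 0.6275.
The ratio is 0.1525 / 0.044 (the normalizer cancels) = 3.466.

3.466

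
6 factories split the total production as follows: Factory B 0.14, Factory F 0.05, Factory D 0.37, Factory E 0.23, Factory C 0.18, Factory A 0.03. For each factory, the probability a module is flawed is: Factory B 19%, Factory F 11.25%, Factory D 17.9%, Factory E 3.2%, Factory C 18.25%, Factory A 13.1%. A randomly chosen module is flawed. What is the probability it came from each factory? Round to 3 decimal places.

Compute prior × likelihood for every hypothesis:
  Factory B: 0.14 × 0.19 = 0.0266
  Factory F: 0.05 × 0.1125 = 0.005625
  Factory D: 0.37 × 0.179 = 0.06623
  Factory E: 0.23 × 0.032 = 0.00736
  Factory C: 0.18 × 0.1825 = 0.03285
  Factory A: 0.03 × 0.131 = 0.00393
Sum = 0.142595.
P(Factory B | flawed) = 0.0266/0.142595 ≈ 0.187
P(Factory F | flawed) = 0.005625/0.142595 ≈ 0.039
P(Factory D | flawed) = 0.06623/0.142595 ≈ 0.464
P(Factory E | flawed) = 0.00736/0.142595 ≈ 0.052
P(Factory C | flawed) = 0.03285/0.142595 ≈ 0.230
P(Factory A | flawed) = 0.00393/0.142595 ≈ 0.028

Factory B 0.187, Factory F 0.039, Factory D 0.464, Factory E 0.052, Factory C 0.230, Factory A 0.028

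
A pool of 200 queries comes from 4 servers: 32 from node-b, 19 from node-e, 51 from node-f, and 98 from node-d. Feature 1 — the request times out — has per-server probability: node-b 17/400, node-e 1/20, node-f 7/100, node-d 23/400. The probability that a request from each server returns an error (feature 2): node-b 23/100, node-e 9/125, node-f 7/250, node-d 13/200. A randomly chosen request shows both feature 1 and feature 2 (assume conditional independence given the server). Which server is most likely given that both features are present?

Prior × likelihood for each hypothesis:
  node-b: 0.16 × 0.0425 × 0.23 = 0.001564
  node-e: 0.095 × 0.05 × 0.072 = 0.000342
  node-f: 0.255 × 0.07 × 0.028 = 0.0004998
  node-d: 0.49 × 0.0575 × 0.065 = 0.001831375
Total = 0.004237175.
Largest term belongs to node-d, so node-d is most probable.

node-d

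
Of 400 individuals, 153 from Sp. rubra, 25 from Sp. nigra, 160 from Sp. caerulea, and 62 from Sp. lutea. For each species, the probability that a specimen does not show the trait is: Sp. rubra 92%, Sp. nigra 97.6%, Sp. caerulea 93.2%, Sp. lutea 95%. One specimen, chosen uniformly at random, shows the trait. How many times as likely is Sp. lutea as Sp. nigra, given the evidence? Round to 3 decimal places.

5.167

Taking complements, P(trait | each) = Sp. rubra 0.08, Sp. nigra 0.024, Sp. caerulea 0.068, Sp. lutea 0.05.
By Bayes' rule, posterior ∝ prior × likelihood:
  Sp. rubra: 0.3825 × 0.08 = 0.0306
  Sp. nigra: 0.0625 × 0.024 = 0.0015
  Sp. caerulea: 0.4 × 0.068 = 0.0272
  Sp. lutea: 0.155 × 0.05 = 0.00775
Normalizing constant = 0.06705.
The ratio is 0.00775 / 0.0015 (the normalizer cancels) = 5.167.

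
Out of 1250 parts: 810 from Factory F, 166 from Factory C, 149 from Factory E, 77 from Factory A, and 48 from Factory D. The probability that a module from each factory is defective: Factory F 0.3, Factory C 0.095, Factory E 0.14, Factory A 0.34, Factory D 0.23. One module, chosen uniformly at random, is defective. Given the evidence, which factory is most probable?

Factory F

Unnormalized posteriors (prior × likelihood):
  Factory F: 0.648 × 0.3 = 0.1944
  Factory C: 0.1328 × 0.095 = 0.012616
  Factory E: 0.1192 × 0.14 = 0.016688
  Factory A: 0.0616 × 0.34 = 0.020944
  Factory D: 0.0384 × 0.23 = 0.008832
Sum = 0.25348.
Largest term belongs to Factory F, so Factory F is most probable.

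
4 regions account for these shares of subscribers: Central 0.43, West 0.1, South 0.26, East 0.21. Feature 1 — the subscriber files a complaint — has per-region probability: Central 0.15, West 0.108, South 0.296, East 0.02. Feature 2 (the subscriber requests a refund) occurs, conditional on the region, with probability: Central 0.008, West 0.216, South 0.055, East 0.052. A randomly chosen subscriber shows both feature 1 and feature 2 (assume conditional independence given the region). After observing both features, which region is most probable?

South

Prior × likelihood for each hypothesis:
  Central: 0.43 × 0.15 × 0.008 = 0.000516
  West: 0.1 × 0.108 × 0.216 = 0.0023328
  South: 0.26 × 0.296 × 0.055 = 0.0042328
  East: 0.21 × 0.02 × 0.052 = 0.0002184
Total = 0.0073.
Largest term belongs to South, so South is most probable.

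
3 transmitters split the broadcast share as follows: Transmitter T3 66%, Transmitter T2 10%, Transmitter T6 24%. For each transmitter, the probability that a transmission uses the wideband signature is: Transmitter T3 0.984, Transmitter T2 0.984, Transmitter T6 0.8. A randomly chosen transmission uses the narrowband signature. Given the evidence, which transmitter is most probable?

Taking complements, P(narrowband | each) = Transmitter T3 0.016, Transmitter T2 0.016, Transmitter T6 0.2.
Compute prior × likelihood for every hypothesis:
  Transmitter T3: 0.66 × 0.016 = 0.01056
  Transmitter T2: 0.1 × 0.016 = 0.0016
  Transmitter T6: 0.24 × 0.2 = 0.048
Normalizing constant = 0.06016.
Largest term belongs to Transmitter T6, so Transmitter T6 is most probable.

Transmitter T6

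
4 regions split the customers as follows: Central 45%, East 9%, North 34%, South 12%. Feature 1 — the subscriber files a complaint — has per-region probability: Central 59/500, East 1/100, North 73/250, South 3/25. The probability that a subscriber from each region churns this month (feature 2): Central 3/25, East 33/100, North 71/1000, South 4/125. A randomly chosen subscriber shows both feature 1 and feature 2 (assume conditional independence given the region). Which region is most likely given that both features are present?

Prior × likelihood for each hypothesis:
  Central: 0.45 × 0.118 × 0.12 = 0.006372
  East: 0.09 × 0.01 × 0.33 = 0.000297
  North: 0.34 × 0.292 × 0.071 = 0.00704888
  South: 0.12 × 0.12 × 0.032 = 0.0004608
Sum = 0.01417868.
Largest term belongs to North, so North is most probable.

North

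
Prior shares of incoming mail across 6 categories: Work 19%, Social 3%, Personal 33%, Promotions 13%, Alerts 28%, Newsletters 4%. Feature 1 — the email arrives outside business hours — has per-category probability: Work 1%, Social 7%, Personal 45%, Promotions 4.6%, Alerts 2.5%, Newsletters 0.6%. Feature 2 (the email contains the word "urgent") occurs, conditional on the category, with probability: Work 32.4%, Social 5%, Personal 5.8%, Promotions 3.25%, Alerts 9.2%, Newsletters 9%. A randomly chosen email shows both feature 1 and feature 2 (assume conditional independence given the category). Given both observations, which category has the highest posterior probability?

Personal

Compute prior × likelihood for every hypothesis:
  Work: 0.19 × 0.01 × 0.324 = 0.0006156
  Social: 0.03 × 0.07 × 0.05 = 0.000105
  Personal: 0.33 × 0.45 × 0.058 = 0.008613
  Promotions: 0.13 × 0.046 × 0.0325 = 0.00019435
  Alerts: 0.28 × 0.025 × 0.092 = 0.000644
  Newsletters: 0.04 × 0.006 × 0.09 = 0.0000216
Normalizing constant = 0.01019355.
Largest term belongs to Personal, so Personal is most probable.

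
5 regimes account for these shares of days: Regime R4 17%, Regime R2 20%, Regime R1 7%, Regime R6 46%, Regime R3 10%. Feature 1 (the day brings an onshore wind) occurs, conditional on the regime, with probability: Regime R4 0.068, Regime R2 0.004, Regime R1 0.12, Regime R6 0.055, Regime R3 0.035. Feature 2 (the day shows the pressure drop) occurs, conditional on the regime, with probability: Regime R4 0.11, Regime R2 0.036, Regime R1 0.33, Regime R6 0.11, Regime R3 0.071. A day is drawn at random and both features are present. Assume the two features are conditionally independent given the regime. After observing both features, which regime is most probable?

Regime R6

Compute prior × likelihood for every hypothesis:
  Regime R4: 0.17 × 0.068 × 0.11 = 0.0012716
  Regime R2: 0.2 × 0.004 × 0.036 = 0.0000288
  Regime R1: 0.07 × 0.12 × 0.33 = 0.002772
  Regime R6: 0.46 × 0.055 × 0.11 = 0.002783
  Regime R3: 0.1 × 0.035 × 0.071 = 0.0002485
Total = 0.0071039.
Largest term belongs to Regime R6, so Regime R6 is most probable.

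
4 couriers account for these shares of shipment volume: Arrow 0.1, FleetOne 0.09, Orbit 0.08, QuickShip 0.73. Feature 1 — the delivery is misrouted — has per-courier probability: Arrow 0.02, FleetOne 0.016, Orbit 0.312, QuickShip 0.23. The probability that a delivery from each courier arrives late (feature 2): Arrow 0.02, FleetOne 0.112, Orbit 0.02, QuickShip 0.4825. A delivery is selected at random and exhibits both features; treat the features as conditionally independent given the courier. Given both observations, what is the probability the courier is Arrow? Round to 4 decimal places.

By Bayes' rule, posterior ∝ prior × likelihood:
  Arrow: 0.1 × 0.02 × 0.02 = 0.00004
  FleetOne: 0.09 × 0.016 × 0.112 = 0.00016128
  Orbit: 0.08 × 0.312 × 0.02 = 0.0004992
  QuickShip: 0.73 × 0.23 × 0.4825 = 0.08101175
Total = 0.08171223.
P(Arrow | evidence) = 0.00004 / 0.08171223 ≈ 0.0005.

0.0005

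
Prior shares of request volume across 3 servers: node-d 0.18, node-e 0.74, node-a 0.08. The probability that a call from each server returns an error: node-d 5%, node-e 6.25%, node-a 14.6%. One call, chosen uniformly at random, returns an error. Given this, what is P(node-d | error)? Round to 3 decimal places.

0.134

Prior × likelihood for each hypothesis:
  node-d: 0.18 × 0.05 = 0.009
  node-e: 0.74 × 0.0625 = 0.04625
  node-a: 0.08 × 0.146 = 0.01168
Total = 0.06693.
P(node-d | evidence) = 0.009 / 0.06693 ≈ 0.134.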